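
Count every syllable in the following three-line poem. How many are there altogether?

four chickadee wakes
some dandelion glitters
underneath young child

Line 1: four (1), chickadee (3), wakes (1) → 5
Line 2: some (1), dandelion (4), glitters (2) → 7
Line 3: underneath (3), young (1), child (1) → 5
Total: 5 + 7 + 5 = 17

17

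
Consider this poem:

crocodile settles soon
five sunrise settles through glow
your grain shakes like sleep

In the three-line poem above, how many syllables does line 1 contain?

6

Line 1: "crocodile settles soon": 3+2+1 = 6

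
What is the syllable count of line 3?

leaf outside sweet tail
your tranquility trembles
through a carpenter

Line 3: through (1), a (1), carpenter (3) → 5

5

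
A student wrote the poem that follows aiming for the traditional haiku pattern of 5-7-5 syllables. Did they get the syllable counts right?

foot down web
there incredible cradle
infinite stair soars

Line 1: "foot down web": 1+1+1 = 3 (expected 5)
Line 2: "there incredible cradle": 1+4+2 = 7 ✓
Line 3: "infinite stair soars": 3+1+1 = 5 ✓

No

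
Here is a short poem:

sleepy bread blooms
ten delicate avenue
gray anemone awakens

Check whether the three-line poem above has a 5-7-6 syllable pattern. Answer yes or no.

Line 1: "sleepy bread blooms": 2+1+1 = 4 (expected 5)
Line 2: "ten delicate avenue": 1+3+3 = 7 ✓
Line 3: "gray anemone awakens": 1+4+3 = 8 (expected 6)

No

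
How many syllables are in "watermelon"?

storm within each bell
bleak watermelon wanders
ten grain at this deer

4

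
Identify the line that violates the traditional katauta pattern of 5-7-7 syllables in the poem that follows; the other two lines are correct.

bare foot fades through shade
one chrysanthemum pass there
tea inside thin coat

Line 1: bare (1), foot (1), fades (1), through (1), shade (1) → 5 ✓
Line 2: one (1), chrysanthemum (4), pass (1), there (1) → 7 ✓
Line 3: tea (1), inside (2), thin (1), coat (1) → 5 (expected 7)

The third line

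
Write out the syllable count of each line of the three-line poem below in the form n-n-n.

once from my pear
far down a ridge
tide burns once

4-4-3

Line 1: once(1) + from(1) + my(1) + pear(1) = 4
Line 2: far(1) + down(1) + a(1) + ridge(1) = 4
Line 3: tide(1) + burns(1) + once(1) = 3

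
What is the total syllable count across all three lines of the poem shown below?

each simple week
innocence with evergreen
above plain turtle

16

Line 1: each (1), simple (2), week (1) → 4
Line 2: innocence (3), with (1), evergreen (3) → 7
Line 3: above (2), plain (1), turtle (2) → 5
Total: 4 + 7 + 5 = 16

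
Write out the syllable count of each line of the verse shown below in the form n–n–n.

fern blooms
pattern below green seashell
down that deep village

2–7–5

Line 1: fern(1) + blooms(1) = 2
Line 2: pattern(2) + below(2) + green(1) + seashell(2) = 7
Line 3: down(1) + that(1) + deep(1) + village(2) = 5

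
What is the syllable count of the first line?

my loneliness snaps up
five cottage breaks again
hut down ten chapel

The first line: "my loneliness snaps up": 1+3+1+1 = 6

6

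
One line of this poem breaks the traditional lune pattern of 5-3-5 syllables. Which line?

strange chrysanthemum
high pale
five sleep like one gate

Line 1: "strange chrysanthemum": 1+4 = 5 ✓
Line 2: "high pale": 1+1 = 2 (expected 3)
Line 3: "five sleep like one gate": 1+1+1+1+1 = 5 ✓

The second line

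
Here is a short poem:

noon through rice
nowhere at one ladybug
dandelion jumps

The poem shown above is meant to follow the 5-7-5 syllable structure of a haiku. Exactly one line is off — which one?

The first line

Line 1: noon(1) + through(1) + rice(1) = 3 (expected 5)
Line 2: nowhere(2) + at(1) + one(1) + ladybug(3) = 7 ✓
Line 3: dandelion(4) + jumps(1) = 5 ✓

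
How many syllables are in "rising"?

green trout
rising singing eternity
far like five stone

2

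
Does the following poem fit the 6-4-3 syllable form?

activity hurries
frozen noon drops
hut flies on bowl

No

Line 1: activity(4) + hurries(2) = 6 ✓
Line 2: frozen(2) + noon(1) + drops(1) = 4 ✓
Line 3: hut(1) + flies(1) + on(1) + bowl(1) = 4 (expected 3)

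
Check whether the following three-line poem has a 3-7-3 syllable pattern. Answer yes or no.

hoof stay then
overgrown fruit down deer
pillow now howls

Line 1: hoof (1), stay (1), then (1) → 3 ✓
Line 2: overgrown (3), fruit (1), down (1), deer (1) → 6 (expected 7)
Line 3: pillow (2), now (1), howls (1) → 4 (expected 3)

No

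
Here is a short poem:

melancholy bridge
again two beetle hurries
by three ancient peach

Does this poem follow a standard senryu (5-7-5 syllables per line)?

Line 1: "melancholy bridge": 4+1 = 5 ✓
Line 2: "again two beetle hurries": 2+1+2+2 = 7 ✓
Line 3: "by three ancient peach": 1+1+2+1 = 5 ✓

Yes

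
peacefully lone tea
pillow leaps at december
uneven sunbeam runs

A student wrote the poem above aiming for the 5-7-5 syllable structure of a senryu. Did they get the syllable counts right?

No

Line 1: "peacefully lone tea": 3+1+1 = 5 ✓
Line 2: "pillow leaps at december": 2+1+1+3 = 7 ✓
Line 3: "uneven sunbeam runs": 3+2+1 = 6 (expected 5)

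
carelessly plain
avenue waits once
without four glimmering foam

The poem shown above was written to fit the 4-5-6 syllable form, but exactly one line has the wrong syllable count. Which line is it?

Line 3

Line 1: carelessly (3), plain (1) → 4 ✓
Line 2: avenue (3), waits (1), once (1) → 5 ✓
Line 3: without (2), four (1), glimmering (3), foam (1) → 7 (expected 6)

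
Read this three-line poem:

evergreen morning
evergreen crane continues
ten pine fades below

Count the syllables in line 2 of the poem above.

7

Line 2: evergreen (3), crane (1), continues (3) → 7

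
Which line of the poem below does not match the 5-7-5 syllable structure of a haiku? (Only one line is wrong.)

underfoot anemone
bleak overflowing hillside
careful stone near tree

The first line

Line 1: underfoot(3) + anemone(4) = 7 (expected 5)
Line 2: bleak(1) + overflowing(4) + hillside(2) = 7 ✓
Line 3: careful(2) + stone(1) + near(1) + tree(1) = 5 ✓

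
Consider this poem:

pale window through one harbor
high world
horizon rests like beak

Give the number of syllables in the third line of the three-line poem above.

The third line: horizon(3) + rests(1) + like(1) + beak(1) = 6

6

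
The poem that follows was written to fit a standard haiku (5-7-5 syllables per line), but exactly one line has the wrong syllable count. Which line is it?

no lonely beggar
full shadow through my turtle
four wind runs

Line 1: no (1), lonely (2), beggar (2) → 5 ✓
Line 2: full (1), shadow (2), through (1), my (1), turtle (2) → 7 ✓
Line 3: four (1), wind (1), runs (1) → 3 (expected 5)

The third line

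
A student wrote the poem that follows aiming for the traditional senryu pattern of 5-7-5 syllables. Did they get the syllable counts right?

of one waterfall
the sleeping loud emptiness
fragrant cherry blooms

Yes

Line 1: "of one waterfall": 1+1+3 = 5 ✓
Line 2: "the sleeping loud emptiness": 1+2+1+3 = 7 ✓
Line 3: "fragrant cherry blooms": 2+2+1 = 5 ✓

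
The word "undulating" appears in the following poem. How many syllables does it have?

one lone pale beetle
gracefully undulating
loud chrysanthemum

4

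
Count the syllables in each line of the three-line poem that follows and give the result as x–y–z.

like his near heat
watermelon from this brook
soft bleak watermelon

4–7–6

Line 1: like (1), his (1), near (1), heat (1) → 4
Line 2: watermelon (4), from (1), this (1), brook (1) → 7
Line 3: soft (1), bleak (1), watermelon (4) → 6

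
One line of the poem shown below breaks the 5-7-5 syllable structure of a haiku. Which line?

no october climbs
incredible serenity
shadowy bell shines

Line 1: no(1) + october(3) + climbs(1) = 5 ✓
Line 2: incredible(4) + serenity(4) = 8 (expected 7)
Line 3: shadowy(3) + bell(1) + shines(1) = 5 ✓

Line 2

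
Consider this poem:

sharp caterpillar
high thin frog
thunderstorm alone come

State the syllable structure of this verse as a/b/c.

5/3/6

Line 1: "sharp caterpillar": 1+4 = 5
Line 2: "high thin frog": 1+1+1 = 3
Line 3: "thunderstorm alone come": 3+2+1 = 6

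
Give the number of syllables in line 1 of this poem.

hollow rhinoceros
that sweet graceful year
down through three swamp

Line 1: hollow(2) + rhinoceros(4) = 6

6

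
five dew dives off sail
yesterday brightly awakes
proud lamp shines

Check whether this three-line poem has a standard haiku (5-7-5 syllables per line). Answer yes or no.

Line 1: five(1) + dew(1) + dives(1) + off(1) + sail(1) = 5 ✓
Line 2: yesterday(3) + brightly(2) + awakes(2) = 7 ✓
Line 3: proud(1) + lamp(1) + shines(1) = 3 (expected 5)

No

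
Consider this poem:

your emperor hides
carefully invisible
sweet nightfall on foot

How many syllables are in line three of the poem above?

Line three: sweet (1), nightfall (2), on (1), foot (1) → 5

5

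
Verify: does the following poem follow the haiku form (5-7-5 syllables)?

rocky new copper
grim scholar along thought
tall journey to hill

No

Line 1: rocky (2), new (1), copper (2) → 5 ✓
Line 2: grim (1), scholar (2), along (2), thought (1) → 6 (expected 7)
Line 3: tall (1), journey (2), to (1), hill (1) → 5 ✓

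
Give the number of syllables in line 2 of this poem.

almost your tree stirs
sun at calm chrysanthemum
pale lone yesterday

7

Line 2: "sun at calm chrysanthemum": 1+1+1+4 = 7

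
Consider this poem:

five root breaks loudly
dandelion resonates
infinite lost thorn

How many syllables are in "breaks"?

1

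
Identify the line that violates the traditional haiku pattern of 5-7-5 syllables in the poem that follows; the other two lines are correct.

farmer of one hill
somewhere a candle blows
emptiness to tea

Line 2

Line 1: "farmer of one hill": 2+1+1+1 = 5 ✓
Line 2: "somewhere a candle blows": 2+1+2+1 = 6 (expected 7)
Line 3: "emptiness to tea": 3+1+1 = 5 ✓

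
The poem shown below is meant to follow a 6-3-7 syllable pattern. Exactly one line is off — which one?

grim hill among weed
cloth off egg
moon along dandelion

Line 1

Line 1: "grim hill among weed": 1+1+2+1 = 5 (expected 6)
Line 2: "cloth off egg": 1+1+1 = 3 ✓
Line 3: "moon along dandelion": 1+2+4 = 7 ✓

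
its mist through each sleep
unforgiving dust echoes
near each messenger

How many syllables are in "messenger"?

3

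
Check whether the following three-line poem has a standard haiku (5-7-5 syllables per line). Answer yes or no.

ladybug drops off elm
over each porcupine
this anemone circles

Line 1: ladybug(3) + drops(1) + off(1) + elm(1) = 6 (expected 5)
Line 2: over(2) + each(1) + porcupine(3) = 6 (expected 7)
Line 3: this(1) + anemone(4) + circles(2) = 7 (expected 5)

No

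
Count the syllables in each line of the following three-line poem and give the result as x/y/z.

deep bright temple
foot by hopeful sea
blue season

Line 1: deep (1), bright (1), temple (2) → 4
Line 2: foot (1), by (1), hopeful (2), sea (1) → 5
Line 3: blue (1), season (2) → 3

4/5/3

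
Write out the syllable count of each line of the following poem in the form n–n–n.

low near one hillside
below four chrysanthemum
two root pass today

5–7–5

Line 1: low (1), near (1), one (1), hillside (2) → 5
Line 2: below (2), four (1), chrysanthemum (4) → 7
Line 3: two (1), root (1), pass (1), today (2) → 5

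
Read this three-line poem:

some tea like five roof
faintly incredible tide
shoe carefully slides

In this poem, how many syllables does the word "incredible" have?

4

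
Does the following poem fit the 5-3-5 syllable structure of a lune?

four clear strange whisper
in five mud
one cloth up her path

Line 1: four(1) + clear(1) + strange(1) + whisper(2) = 5 ✓
Line 2: in(1) + five(1) + mud(1) = 3 ✓
Line 3: one(1) + cloth(1) + up(1) + her(1) + path(1) = 5 ✓

Yes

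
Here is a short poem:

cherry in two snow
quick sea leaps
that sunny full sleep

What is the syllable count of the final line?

5

The final line: that(1) + sunny(2) + full(1) + sleep(1) = 5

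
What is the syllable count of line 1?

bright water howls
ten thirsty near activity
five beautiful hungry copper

Line 1: bright (1), water (2), howls (1) → 4

4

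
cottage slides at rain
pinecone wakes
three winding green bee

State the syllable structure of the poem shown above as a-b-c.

5-3-5

Line 1: "cottage slides at rain": 2+1+1+1 = 5
Line 2: "pinecone wakes": 2+1 = 3
Line 3: "three winding green bee": 1+2+1+1 = 5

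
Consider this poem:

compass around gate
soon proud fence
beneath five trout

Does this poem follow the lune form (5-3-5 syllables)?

Line 1: compass(2) + around(2) + gate(1) = 5 ✓
Line 2: soon(1) + proud(1) + fence(1) = 3 ✓
Line 3: beneath(2) + five(1) + trout(1) = 4 (expected 5)

No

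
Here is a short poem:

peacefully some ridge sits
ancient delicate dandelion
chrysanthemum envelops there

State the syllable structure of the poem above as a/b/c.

Line 1: "peacefully some ridge sits": 3+1+1+1 = 6
Line 2: "ancient delicate dandelion": 2+3+4 = 9
Line 3: "chrysanthemum envelops there": 4+3+1 = 8

6/9/8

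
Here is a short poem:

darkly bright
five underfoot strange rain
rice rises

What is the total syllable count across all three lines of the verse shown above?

12

Line 1: "darkly bright": 2+1 = 3
Line 2: "five underfoot strange rain": 1+3+1+1 = 6
Line 3: "rice rises": 1+2 = 3
Total: 3 + 6 + 3 = 12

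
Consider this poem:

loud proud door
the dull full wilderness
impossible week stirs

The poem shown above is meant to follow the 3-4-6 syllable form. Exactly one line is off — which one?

Line 2

Line 1: loud (1), proud (1), door (1) → 3 ✓
Line 2: the (1), dull (1), full (1), wilderness (3) → 6 (expected 4)
Line 3: impossible (4), week (1), stirs (1) → 6 ✓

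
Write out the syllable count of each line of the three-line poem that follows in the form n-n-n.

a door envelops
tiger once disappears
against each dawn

5-6-4

Line 1: "a door envelops": 1+1+3 = 5
Line 2: "tiger once disappears": 2+1+3 = 6
Line 3: "against each dawn": 2+1+1 = 4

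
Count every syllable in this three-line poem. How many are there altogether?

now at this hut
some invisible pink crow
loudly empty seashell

17

Line 1: now(1) + at(1) + this(1) + hut(1) = 4
Line 2: some(1) + invisible(4) + pink(1) + crow(1) = 7
Line 3: loudly(2) + empty(2) + seashell(2) = 6
Total: 4 + 7 + 6 = 17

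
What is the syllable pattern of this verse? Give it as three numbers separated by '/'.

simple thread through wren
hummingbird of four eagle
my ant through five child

5/7/5

Line 1: simple(2) + thread(1) + through(1) + wren(1) = 5
Line 2: hummingbird(3) + of(1) + four(1) + eagle(2) = 7
Line 3: my(1) + ant(1) + through(1) + five(1) + child(1) = 5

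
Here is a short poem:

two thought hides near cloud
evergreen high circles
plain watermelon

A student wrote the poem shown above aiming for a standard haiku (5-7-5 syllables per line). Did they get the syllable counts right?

Line 1: two (1), thought (1), hides (1), near (1), cloud (1) → 5 ✓
Line 2: evergreen (3), high (1), circles (2) → 6 (expected 7)
Line 3: plain (1), watermelon (4) → 5 ✓

No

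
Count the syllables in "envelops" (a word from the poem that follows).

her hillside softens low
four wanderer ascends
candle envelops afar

3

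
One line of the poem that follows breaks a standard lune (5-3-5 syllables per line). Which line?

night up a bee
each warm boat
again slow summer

The first line

Line 1: "night up a bee": 1+1+1+1 = 4 (expected 5)
Line 2: "each warm boat": 1+1+1 = 3 ✓
Line 3: "again slow summer": 2+1+2 = 5 ✓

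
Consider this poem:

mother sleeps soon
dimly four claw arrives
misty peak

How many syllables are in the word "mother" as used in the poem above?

2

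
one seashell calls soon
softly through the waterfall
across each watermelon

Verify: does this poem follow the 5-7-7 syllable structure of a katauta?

Line 1: one (1), seashell (2), calls (1), soon (1) → 5 ✓
Line 2: softly (2), through (1), the (1), waterfall (3) → 7 ✓
Line 3: across (2), each (1), watermelon (4) → 7 ✓

Yes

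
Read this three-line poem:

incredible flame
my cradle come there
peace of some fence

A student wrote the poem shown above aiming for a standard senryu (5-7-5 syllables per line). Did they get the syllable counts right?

Line 1: "incredible flame": 4+1 = 5 ✓
Line 2: "my cradle come there": 1+2+1+1 = 5 (expected 7)
Line 3: "peace of some fence": 1+1+1+1 = 4 (expected 5)

No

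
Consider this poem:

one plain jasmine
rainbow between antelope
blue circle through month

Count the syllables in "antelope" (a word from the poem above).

3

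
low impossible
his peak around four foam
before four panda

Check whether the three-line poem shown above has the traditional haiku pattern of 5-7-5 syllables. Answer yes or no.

No

Line 1: low (1), impossible (4) → 5 ✓
Line 2: his (1), peak (1), around (2), four (1), foam (1) → 6 (expected 7)
Line 3: before (2), four (1), panda (2) → 5 ✓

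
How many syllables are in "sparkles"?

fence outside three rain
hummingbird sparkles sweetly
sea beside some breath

2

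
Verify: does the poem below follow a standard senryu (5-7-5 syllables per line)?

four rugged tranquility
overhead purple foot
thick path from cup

No

Line 1: "four rugged tranquility": 1+2+4 = 7 (expected 5)
Line 2: "overhead purple foot": 3+2+1 = 6 (expected 7)
Line 3: "thick path from cup": 1+1+1+1 = 4 (expected 5)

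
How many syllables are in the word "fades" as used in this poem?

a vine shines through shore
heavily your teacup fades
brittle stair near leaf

1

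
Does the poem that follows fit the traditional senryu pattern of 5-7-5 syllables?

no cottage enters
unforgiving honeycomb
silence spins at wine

Line 1: no (1), cottage (2), enters (2) → 5 ✓
Line 2: unforgiving (4), honeycomb (3) → 7 ✓
Line 3: silence (2), spins (1), at (1), wine (1) → 5 ✓

Yes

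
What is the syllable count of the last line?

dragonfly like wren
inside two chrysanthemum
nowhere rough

The last line: nowhere (2), rough (1) → 3

3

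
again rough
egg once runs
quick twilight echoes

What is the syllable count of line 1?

Line 1: "again rough": 2+1 = 3

3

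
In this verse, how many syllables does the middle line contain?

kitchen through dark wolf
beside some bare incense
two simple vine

The middle line: beside(2) + some(1) + bare(1) + incense(2) = 6

6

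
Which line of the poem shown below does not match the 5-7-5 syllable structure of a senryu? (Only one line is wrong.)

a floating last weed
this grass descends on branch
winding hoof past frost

Line 1: a (1), floating (2), last (1), weed (1) → 5 ✓
Line 2: this (1), grass (1), descends (2), on (1), branch (1) → 6 (expected 7)
Line 3: winding (2), hoof (1), past (1), frost (1) → 5 ✓

The second line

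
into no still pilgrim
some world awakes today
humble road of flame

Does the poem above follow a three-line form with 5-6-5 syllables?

No

Line 1: into(2) + no(1) + still(1) + pilgrim(2) = 6 (expected 5)
Line 2: some(1) + world(1) + awakes(2) + today(2) = 6 ✓
Line 3: humble(2) + road(1) + of(1) + flame(1) = 5 ✓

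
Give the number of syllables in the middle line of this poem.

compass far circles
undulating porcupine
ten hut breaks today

7

The middle line: undulating(4) + porcupine(3) = 7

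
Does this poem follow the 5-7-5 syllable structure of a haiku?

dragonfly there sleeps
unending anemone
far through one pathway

Yes

Line 1: dragonfly (3), there (1), sleeps (1) → 5 ✓
Line 2: unending (3), anemone (4) → 7 ✓
Line 3: far (1), through (1), one (1), pathway (2) → 5 ✓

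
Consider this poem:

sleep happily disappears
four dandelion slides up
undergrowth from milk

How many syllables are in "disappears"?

3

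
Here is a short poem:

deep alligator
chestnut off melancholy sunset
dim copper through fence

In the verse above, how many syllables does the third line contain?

The third line: "dim copper through fence": 1+2+1+1 = 5

5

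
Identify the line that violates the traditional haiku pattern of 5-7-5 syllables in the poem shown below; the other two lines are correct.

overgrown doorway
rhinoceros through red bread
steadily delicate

The third line

Line 1: overgrown(3) + doorway(2) = 5 ✓
Line 2: rhinoceros(4) + through(1) + red(1) + bread(1) = 7 ✓
Line 3: steadily(3) + delicate(3) = 6 (expected 5)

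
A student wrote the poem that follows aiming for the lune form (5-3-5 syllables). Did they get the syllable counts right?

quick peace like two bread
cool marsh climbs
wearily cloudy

Line 1: quick(1) + peace(1) + like(1) + two(1) + bread(1) = 5 ✓
Line 2: cool(1) + marsh(1) + climbs(1) = 3 ✓
Line 3: wearily(3) + cloudy(2) = 5 ✓

Yes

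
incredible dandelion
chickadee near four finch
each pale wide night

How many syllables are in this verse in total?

Line 1: incredible(4) + dandelion(4) = 8
Line 2: chickadee(3) + near(1) + four(1) + finch(1) = 6
Line 3: each(1) + pale(1) + wide(1) + night(1) = 4
Total: 8 + 6 + 4 = 18

18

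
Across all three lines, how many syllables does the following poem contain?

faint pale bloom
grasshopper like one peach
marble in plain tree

Line 1: faint(1) + pale(1) + bloom(1) = 3
Line 2: grasshopper(3) + like(1) + one(1) + peach(1) = 6
Line 3: marble(2) + in(1) + plain(1) + tree(1) = 5
Total: 3 + 6 + 5 = 14

14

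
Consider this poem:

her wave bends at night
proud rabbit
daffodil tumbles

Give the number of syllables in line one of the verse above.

Line one: "her wave bends at night": 1+1+1+1+1 = 5

5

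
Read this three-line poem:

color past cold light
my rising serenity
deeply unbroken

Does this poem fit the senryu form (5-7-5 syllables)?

Line 1: "color past cold light": 2+1+1+1 = 5 ✓
Line 2: "my rising serenity": 1+2+4 = 7 ✓
Line 3: "deeply unbroken": 2+3 = 5 ✓

Yes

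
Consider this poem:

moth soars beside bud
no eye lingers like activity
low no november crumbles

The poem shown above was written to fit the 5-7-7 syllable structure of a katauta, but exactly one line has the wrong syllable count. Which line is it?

Line 1: moth(1) + soars(1) + beside(2) + bud(1) = 5 ✓
Line 2: no(1) + eye(1) + lingers(2) + like(1) + activity(4) = 9 (expected 7)
Line 3: low(1) + no(1) + november(3) + crumbles(2) = 7 ✓

The second line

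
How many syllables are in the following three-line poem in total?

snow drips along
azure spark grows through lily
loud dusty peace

Line 1: "snow drips along": 1+1+2 = 4
Line 2: "azure spark grows through lily": 2+1+1+1+2 = 7
Line 3: "loud dusty peace": 1+2+1 = 4
Total: 4 + 7 + 4 = 15

15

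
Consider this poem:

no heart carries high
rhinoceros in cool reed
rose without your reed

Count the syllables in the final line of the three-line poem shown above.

5

The final line: rose (1), without (2), your (1), reed (1) → 5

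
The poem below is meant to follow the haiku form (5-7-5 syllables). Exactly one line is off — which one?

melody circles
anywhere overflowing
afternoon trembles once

The third line

Line 1: "melody circles": 3+2 = 5 ✓
Line 2: "anywhere overflowing": 3+4 = 7 ✓
Line 3: "afternoon trembles once": 3+2+1 = 6 (expected 5)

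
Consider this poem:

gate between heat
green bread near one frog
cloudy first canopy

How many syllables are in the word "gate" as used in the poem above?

1

"gate" has 1 syllable.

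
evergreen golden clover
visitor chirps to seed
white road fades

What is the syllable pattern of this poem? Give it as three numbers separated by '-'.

Line 1: evergreen(3) + golden(2) + clover(2) = 7
Line 2: visitor(3) + chirps(1) + to(1) + seed(1) = 6
Line 3: white(1) + road(1) + fades(1) = 3

7-6-3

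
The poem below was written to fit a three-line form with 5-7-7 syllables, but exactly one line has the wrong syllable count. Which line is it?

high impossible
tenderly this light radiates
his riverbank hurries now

Line 1: high (1), impossible (4) → 5 ✓
Line 2: tenderly (3), this (1), light (1), radiates (3) → 8 (expected 7)
Line 3: his (1), riverbank (3), hurries (2), now (1) → 7 ✓

The second line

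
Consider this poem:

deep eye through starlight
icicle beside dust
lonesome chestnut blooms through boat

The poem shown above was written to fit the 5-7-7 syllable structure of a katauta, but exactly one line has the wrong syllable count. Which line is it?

Line 1: "deep eye through starlight": 1+1+1+2 = 5 ✓
Line 2: "icicle beside dust": 3+2+1 = 6 (expected 7)
Line 3: "lonesome chestnut blooms through boat": 2+2+1+1+1 = 7 ✓

The second line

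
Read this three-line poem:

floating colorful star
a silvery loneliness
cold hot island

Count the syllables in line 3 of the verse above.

4

Line 3: cold (1), hot (1), island (2) → 4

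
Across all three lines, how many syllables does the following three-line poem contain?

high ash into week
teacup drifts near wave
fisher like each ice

15

Line 1: high(1) + ash(1) + into(2) + week(1) = 5
Line 2: teacup(2) + drifts(1) + near(1) + wave(1) = 5
Line 3: fisher(2) + like(1) + each(1) + ice(1) = 5
Total: 5 + 5 + 5 = 15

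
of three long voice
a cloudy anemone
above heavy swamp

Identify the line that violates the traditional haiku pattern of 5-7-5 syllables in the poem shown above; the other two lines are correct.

Line 1: of(1) + three(1) + long(1) + voice(1) = 4 (expected 5)
Line 2: a(1) + cloudy(2) + anemone(4) = 7 ✓
Line 3: above(2) + heavy(2) + swamp(1) = 5 ✓

The first line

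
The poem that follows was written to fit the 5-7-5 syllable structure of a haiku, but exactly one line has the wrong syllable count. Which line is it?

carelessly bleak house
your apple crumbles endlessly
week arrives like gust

Line 1: carelessly (3), bleak (1), house (1) → 5 ✓
Line 2: your (1), apple (2), crumbles (2), endlessly (3) → 8 (expected 7)
Line 3: week (1), arrives (2), like (1), gust (1) → 5 ✓

Line 2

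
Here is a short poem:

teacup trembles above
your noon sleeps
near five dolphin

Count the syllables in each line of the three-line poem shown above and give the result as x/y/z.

6/3/4

Line 1: teacup (2), trembles (2), above (2) → 6
Line 2: your (1), noon (1), sleeps (1) → 3
Line 3: near (1), five (1), dolphin (2) → 4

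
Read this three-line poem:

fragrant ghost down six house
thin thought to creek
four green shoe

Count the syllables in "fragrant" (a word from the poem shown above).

2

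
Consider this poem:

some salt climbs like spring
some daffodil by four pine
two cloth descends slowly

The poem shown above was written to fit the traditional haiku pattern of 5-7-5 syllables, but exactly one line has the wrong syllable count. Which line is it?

Line 1: some(1) + salt(1) + climbs(1) + like(1) + spring(1) = 5 ✓
Line 2: some(1) + daffodil(3) + by(1) + four(1) + pine(1) = 7 ✓
Line 3: two(1) + cloth(1) + descends(2) + slowly(2) = 6 (expected 5)

Line 3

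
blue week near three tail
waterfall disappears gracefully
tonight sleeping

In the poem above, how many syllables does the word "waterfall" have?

3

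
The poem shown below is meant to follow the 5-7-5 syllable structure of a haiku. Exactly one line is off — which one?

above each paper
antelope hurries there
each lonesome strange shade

Line 1: above (2), each (1), paper (2) → 5 ✓
Line 2: antelope (3), hurries (2), there (1) → 6 (expected 7)
Line 3: each (1), lonesome (2), strange (1), shade (1) → 5 ✓

Line 2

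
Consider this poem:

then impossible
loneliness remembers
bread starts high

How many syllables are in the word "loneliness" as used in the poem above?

3

"loneliness" has 3 syllables.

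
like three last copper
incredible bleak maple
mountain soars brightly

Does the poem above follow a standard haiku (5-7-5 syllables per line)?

Line 1: like (1), three (1), last (1), copper (2) → 5 ✓
Line 2: incredible (4), bleak (1), maple (2) → 7 ✓
Line 3: mountain (2), soars (1), brightly (2) → 5 ✓

Yes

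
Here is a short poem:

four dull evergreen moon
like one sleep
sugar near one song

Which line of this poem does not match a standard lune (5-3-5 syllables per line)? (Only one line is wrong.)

Line 1

Line 1: four(1) + dull(1) + evergreen(3) + moon(1) = 6 (expected 5)
Line 2: like(1) + one(1) + sleep(1) = 3 ✓
Line 3: sugar(2) + near(1) + one(1) + song(1) = 5 ✓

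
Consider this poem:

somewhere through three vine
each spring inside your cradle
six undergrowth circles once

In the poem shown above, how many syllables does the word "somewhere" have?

"somewhere" has 2 syllables.

2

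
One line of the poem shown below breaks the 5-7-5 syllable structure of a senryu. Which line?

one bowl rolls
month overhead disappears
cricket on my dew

Line 1: one(1) + bowl(1) + rolls(1) = 3 (expected 5)
Line 2: month(1) + overhead(3) + disappears(3) = 7 ✓
Line 3: cricket(2) + on(1) + my(1) + dew(1) = 5 ✓

The first line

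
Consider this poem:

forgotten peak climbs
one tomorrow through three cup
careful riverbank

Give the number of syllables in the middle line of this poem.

The middle line: "one tomorrow through three cup": 1+3+1+1+1 = 7

7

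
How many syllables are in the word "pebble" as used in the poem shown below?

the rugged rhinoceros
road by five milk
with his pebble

2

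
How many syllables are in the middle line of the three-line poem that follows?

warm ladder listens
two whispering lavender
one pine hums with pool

7

The middle line: "two whispering lavender": 1+3+3 = 7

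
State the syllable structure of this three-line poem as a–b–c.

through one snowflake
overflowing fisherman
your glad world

4–7–3

Line 1: through(1) + one(1) + snowflake(2) = 4
Line 2: overflowing(4) + fisherman(3) = 7
Line 3: your(1) + glad(1) + world(1) = 3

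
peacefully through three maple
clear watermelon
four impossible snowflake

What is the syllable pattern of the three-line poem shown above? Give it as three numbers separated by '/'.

Line 1: peacefully (3), through (1), three (1), maple (2) → 7
Line 2: clear (1), watermelon (4) → 5
Line 3: four (1), impossible (4), snowflake (2) → 7

7/5/7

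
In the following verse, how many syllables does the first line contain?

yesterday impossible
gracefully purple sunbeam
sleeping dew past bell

The first line: yesterday (3), impossible (4) → 7

7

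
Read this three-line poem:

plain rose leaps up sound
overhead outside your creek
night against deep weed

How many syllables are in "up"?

1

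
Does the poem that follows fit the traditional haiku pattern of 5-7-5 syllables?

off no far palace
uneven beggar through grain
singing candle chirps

Yes

Line 1: off (1), no (1), far (1), palace (2) → 5 ✓
Line 2: uneven (3), beggar (2), through (1), grain (1) → 7 ✓
Line 3: singing (2), candle (2), chirps (1) → 5 ✓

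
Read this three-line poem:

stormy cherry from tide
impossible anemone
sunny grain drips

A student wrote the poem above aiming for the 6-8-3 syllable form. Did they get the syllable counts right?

No

Line 1: "stormy cherry from tide": 2+2+1+1 = 6 ✓
Line 2: "impossible anemone": 4+4 = 8 ✓
Line 3: "sunny grain drips": 2+1+1 = 4 (expected 3)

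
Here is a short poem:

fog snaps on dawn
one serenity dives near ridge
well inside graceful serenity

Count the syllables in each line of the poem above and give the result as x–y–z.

Line 1: fog (1), snaps (1), on (1), dawn (1) → 4
Line 2: one (1), serenity (4), dives (1), near (1), ridge (1) → 8
Line 3: well (1), inside (2), graceful (2), serenity (4) → 9

4–8–9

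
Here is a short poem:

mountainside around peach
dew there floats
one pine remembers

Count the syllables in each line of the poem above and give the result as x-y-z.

6-3-5

Line 1: mountainside (3), around (2), peach (1) → 6
Line 2: dew (1), there (1), floats (1) → 3
Line 3: one (1), pine (1), remembers (3) → 5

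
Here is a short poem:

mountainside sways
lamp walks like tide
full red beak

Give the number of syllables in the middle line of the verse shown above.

4

The middle line: "lamp walks like tide": 1+1+1+1 = 4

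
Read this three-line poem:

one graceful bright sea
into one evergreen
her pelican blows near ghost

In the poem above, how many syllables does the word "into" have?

"into" has 2 syllables.

2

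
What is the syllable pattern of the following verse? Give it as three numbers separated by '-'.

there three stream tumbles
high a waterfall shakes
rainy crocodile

Line 1: "there three stream tumbles": 1+1+1+2 = 5
Line 2: "high a waterfall shakes": 1+1+3+1 = 6
Line 3: "rainy crocodile": 2+3 = 5

5-6-5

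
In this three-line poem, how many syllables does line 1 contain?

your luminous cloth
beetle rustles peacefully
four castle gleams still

Line 1: your(1) + luminous(3) + cloth(1) = 5

5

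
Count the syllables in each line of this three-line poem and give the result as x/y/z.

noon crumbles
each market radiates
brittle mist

Line 1: noon (1), crumbles (2) → 3
Line 2: each (1), market (2), radiates (3) → 6
Line 3: brittle (2), mist (1) → 3

3/6/3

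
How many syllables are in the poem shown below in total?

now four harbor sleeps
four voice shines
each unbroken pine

13

Line 1: now (1), four (1), harbor (2), sleeps (1) → 5
Line 2: four (1), voice (1), shines (1) → 3
Line 3: each (1), unbroken (3), pine (1) → 5
Total: 5 + 3 + 5 = 13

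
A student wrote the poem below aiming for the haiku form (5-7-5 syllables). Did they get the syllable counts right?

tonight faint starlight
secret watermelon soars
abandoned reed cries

Yes

Line 1: tonight (2), faint (1), starlight (2) → 5 ✓
Line 2: secret (2), watermelon (4), soars (1) → 7 ✓
Line 3: abandoned (3), reed (1), cries (1) → 5 ✓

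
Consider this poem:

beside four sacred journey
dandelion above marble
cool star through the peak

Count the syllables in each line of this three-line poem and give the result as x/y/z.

Line 1: "beside four sacred journey": 2+1+2+2 = 7
Line 2: "dandelion above marble": 4+2+2 = 8
Line 3: "cool star through the peak": 1+1+1+1+1 = 5

7/8/5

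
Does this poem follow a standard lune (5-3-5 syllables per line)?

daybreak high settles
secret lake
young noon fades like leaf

Line 1: "daybreak high settles": 2+1+2 = 5 ✓
Line 2: "secret lake": 2+1 = 3 ✓
Line 3: "young noon fades like leaf": 1+1+1+1+1 = 5 ✓

Yes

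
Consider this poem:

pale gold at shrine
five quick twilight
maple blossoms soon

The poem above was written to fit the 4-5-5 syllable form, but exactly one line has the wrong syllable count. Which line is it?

Line 1: pale (1), gold (1), at (1), shrine (1) → 4 ✓
Line 2: five (1), quick (1), twilight (2) → 4 (expected 5)
Line 3: maple (2), blossoms (2), soon (1) → 5 ✓

The second line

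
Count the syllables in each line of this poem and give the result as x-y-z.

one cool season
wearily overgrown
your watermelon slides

4-6-6

Line 1: one (1), cool (1), season (2) → 4
Line 2: wearily (3), overgrown (3) → 6
Line 3: your (1), watermelon (4), slides (1) → 6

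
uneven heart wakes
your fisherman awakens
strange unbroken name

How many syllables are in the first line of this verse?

The first line: "uneven heart wakes": 3+1+1 = 5

5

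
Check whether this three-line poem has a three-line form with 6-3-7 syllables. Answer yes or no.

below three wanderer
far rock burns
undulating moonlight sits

Line 1: "below three wanderer": 2+1+3 = 6 ✓
Line 2: "far rock burns": 1+1+1 = 3 ✓
Line 3: "undulating moonlight sits": 4+2+1 = 7 ✓

Yes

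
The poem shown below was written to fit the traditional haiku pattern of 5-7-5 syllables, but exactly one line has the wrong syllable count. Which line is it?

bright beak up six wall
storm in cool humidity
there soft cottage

Line 3

Line 1: bright (1), beak (1), up (1), six (1), wall (1) → 5 ✓
Line 2: storm (1), in (1), cool (1), humidity (4) → 7 ✓
Line 3: there (1), soft (1), cottage (2) → 4 (expected 5)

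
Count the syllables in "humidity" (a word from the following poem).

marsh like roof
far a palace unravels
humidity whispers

"humidity" has 4 syllables.

4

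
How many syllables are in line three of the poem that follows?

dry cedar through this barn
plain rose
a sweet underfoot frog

Line three: a (1), sweet (1), underfoot (3), frog (1) → 6

6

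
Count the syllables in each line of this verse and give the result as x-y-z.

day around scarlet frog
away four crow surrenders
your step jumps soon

Line 1: day (1), around (2), scarlet (2), frog (1) → 6
Line 2: away (2), four (1), crow (1), surrenders (3) → 7
Line 3: your (1), step (1), jumps (1), soon (1) → 4

6-7-4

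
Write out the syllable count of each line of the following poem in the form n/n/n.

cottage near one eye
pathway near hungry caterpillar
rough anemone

5/9/5

Line 1: "cottage near one eye": 2+1+1+1 = 5
Line 2: "pathway near hungry caterpillar": 2+1+2+4 = 9
Line 3: "rough anemone": 1+4 = 5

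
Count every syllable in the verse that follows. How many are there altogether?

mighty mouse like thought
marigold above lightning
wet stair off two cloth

Line 1: mighty (2), mouse (1), like (1), thought (1) → 5
Line 2: marigold (3), above (2), lightning (2) → 7
Line 3: wet (1), stair (1), off (1), two (1), cloth (1) → 5
Total: 5 + 7 + 5 = 17

17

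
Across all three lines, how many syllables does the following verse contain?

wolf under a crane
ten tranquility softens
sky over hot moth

17

Line 1: "wolf under a crane": 1+2+1+1 = 5
Line 2: "ten tranquility softens": 1+4+2 = 7
Line 3: "sky over hot moth": 1+2+1+1 = 5
Total: 5 + 7 + 5 = 17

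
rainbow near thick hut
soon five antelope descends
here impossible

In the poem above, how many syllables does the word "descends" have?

"descends" has 2 syllables.

2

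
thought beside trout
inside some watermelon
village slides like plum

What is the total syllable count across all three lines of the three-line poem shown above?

Line 1: thought(1) + beside(2) + trout(1) = 4
Line 2: inside(2) + some(1) + watermelon(4) = 7
Line 3: village(2) + slides(1) + like(1) + plum(1) = 5
Total: 4 + 7 + 5 = 16

16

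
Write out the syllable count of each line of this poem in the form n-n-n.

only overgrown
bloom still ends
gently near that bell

Line 1: "only overgrown": 2+3 = 5
Line 2: "bloom still ends": 1+1+1 = 3
Line 3: "gently near that bell": 2+1+1+1 = 5

5-3-5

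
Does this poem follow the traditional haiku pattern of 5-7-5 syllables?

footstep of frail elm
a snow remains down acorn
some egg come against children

Line 1: footstep (2), of (1), frail (1), elm (1) → 5 ✓
Line 2: a (1), snow (1), remains (2), down (1), acorn (2) → 7 ✓
Line 3: some (1), egg (1), come (1), against (2), children (2) → 7 (expected 5)

No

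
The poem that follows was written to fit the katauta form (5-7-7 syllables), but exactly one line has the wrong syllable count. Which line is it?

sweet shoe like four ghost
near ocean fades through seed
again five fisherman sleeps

The second line

Line 1: sweet (1), shoe (1), like (1), four (1), ghost (1) → 5 ✓
Line 2: near (1), ocean (2), fades (1), through (1), seed (1) → 6 (expected 7)
Line 3: again (2), five (1), fisherman (3), sleeps (1) → 7 ✓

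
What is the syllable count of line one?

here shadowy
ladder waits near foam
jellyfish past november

4

Line one: "here shadowy": 1+3 = 4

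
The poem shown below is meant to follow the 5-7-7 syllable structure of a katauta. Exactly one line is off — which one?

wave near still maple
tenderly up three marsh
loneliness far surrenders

Line 1: "wave near still maple": 1+1+1+2 = 5 ✓
Line 2: "tenderly up three marsh": 3+1+1+1 = 6 (expected 7)
Line 3: "loneliness far surrenders": 3+1+3 = 7 ✓

The second line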